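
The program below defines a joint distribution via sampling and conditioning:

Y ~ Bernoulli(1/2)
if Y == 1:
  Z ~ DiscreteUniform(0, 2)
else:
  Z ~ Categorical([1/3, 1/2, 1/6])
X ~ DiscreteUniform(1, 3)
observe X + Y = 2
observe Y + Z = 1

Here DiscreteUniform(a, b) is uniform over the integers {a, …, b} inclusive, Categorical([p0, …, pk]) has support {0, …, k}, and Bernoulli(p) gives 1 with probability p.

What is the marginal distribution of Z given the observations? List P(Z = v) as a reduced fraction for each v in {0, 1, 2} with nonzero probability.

P(Z=0) = 2/5, P(Z=1) = 3/5

Enumerate traces; 2 have nonzero weight after conditioning:
  (Y=0, Z=1, X=2) weight 1/12
  (Y=1, Z=0, X=1) weight 1/18
Group by Z:
  weight(Z=0) = 1/18
  weight(Z=1) = 1/12
Total weight = 1/18 + 1/12 = 5/36
P(Z=0 | obs) = 1/18 / 5/36 = 2/5
P(Z=1 | obs) = 1/12 / 5/36 = 3/5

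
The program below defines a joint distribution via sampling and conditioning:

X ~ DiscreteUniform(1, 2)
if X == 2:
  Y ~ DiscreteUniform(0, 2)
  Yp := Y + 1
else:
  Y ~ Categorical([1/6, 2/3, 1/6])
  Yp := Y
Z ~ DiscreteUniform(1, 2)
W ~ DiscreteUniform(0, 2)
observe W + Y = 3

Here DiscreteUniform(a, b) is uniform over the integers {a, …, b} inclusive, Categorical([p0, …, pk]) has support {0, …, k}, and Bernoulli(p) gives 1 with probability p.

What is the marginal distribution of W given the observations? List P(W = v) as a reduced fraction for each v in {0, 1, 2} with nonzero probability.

P(W=1) = 1/3, P(W=2) = 2/3

Enumerate traces; 8 have nonzero weight after conditioning:
  (X=1, Y=1, Z=1, W=2) weight 1/18
  (X=1, Y=1, Z=2, W=2) weight 1/18
  (X=1, Y=2, Z=1, W=1) weight 1/72
  (X=1, Y=2, Z=2, W=1) weight 1/72
  (X=2, Y=1, Z=1, W=2) weight 1/36
  (X=2, Y=1, Z=2, W=2) weight 1/36
  (X=2, Y=2, Z=1, W=1) weight 1/36
  (X=2, Y=2, Z=2, W=1) weight 1/36
Group by W:
  weight(W=1) = 1/12
  weight(W=2) = 1/6
Total weight = 1/12 + 1/6 = 1/4
P(W=1 | obs) = 1/12 / 1/4 = 1/3
P(W=2 | obs) = 1/6 / 1/4 = 2/3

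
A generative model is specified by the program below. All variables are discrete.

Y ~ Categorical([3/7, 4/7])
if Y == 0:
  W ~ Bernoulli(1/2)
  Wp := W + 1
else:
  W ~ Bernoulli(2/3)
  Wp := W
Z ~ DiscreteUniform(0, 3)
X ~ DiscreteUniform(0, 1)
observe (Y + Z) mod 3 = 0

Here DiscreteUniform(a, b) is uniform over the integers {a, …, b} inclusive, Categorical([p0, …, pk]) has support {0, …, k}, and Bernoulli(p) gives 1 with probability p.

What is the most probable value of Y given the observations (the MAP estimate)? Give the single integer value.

argmax_v P(Y = v | obs) = 0

Enumerate traces; 12 have nonzero weight after conditioning:
  (Y=0, W=0, Z=0, X=0) weight 3/112
  (Y=0, W=0, Z=0, X=1) weight 3/112
  (Y=0, W=0, Z=3, X=0) weight 3/112
  (Y=0, W=0, Z=3, X=1) weight 3/112
  (Y=0, W=1, Z=0, X=0) weight 3/112
  (Y=0, W=1, Z=0, X=1) weight 3/112
  (Y=0, W=1, Z=3, X=0) weight 3/112
  (Y=0, W=1, Z=3, X=1) weight 3/112
  (Y=1, W=0, Z=2, X=0) weight 1/42
  … 3 more
Group by Y:
  weight(Y=0) = 3/14
  weight(Y=1) = 1/7
Total weight = 3/14 + 1/7 = 5/14
P(Y=0 | obs) = 3/14 / 5/14 = 3/5
P(Y=1 | obs) = 1/7 / 5/14 = 2/5
argmax = 0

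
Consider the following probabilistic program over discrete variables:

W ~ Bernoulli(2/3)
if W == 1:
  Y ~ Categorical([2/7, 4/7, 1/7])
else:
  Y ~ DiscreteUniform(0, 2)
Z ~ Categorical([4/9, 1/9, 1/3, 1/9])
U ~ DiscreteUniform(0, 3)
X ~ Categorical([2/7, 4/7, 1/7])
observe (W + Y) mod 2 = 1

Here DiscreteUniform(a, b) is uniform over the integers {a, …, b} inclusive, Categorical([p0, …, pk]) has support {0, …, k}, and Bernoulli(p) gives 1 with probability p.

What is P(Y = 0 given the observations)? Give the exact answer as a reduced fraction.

Enumerate traces; 144 have nonzero weight after conditioning:
  (W=0, Y=1, Z=0, U=0, X=0) weight 2/567
  (W=0, Y=1, Z=0, U=0, X=1) weight 4/567
  (W=0, Y=1, Z=0, U=0, X=2) weight 1/567
  (W=0, Y=1, Z=0, U=1, X=0) weight 2/567
  (W=0, Y=1, Z=0, U=1, X=1) weight 4/567
  (W=0, Y=1, Z=0, U=1, X=2) weight 1/567
  (W=0, Y=1, Z=0, U=2, X=0) weight 2/567
  (W=0, Y=1, Z=0, U=2, X=1) weight 4/567
  (W=1, Y=0, Z=0, U=0, X=0) weight 8/1323
  (W=1, Y=2, Z=0, U=0, X=0) weight 4/1323
  … 134 more
Group by Y:
  weight(Y=0) = 4/21
  weight(Y=1) = 1/9
  weight(Y=2) = 2/21
Total weight = 4/21 + 1/9 + 2/21 = 25/63
P(Y=0 | obs) = 4/21 / 25/63 = 12/25
P(Y=1 | obs) = 1/9 / 25/63 = 7/25
P(Y=2 | obs) = 2/21 / 25/63 = 6/25

P(Y = 0 | obs) = 12/25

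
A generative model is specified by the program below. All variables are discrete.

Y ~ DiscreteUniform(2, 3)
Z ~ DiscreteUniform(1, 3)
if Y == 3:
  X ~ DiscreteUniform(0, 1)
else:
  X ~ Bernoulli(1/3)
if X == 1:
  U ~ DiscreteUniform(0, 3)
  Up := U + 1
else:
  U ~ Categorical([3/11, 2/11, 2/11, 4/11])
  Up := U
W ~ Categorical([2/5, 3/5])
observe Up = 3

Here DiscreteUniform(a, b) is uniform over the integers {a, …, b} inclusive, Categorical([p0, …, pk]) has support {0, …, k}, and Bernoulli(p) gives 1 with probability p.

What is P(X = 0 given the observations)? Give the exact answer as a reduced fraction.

Enumerate traces; 24 have nonzero weight after conditioning:
  (Y=2, Z=1, X=0, U=3, W=0) weight 8/495
  (Y=2, Z=1, X=0, U=3, W=1) weight 4/165
  (Y=2, Z=1, X=1, U=2, W=0) weight 1/180
  (Y=2, Z=1, X=1, U=2, W=1) weight 1/120
  (Y=2, Z=2, X=0, U=3, W=0) weight 8/495
  (Y=2, Z=2, X=0, U=3, W=1) weight 4/165
  (Y=2, Z=2, X=1, U=2, W=0) weight 1/180
  (Y=2, Z=2, X=1, U=2, W=1) weight 1/120
  … 16 more
Group by X:
  weight(X=0) = 7/33
  weight(X=1) = 5/48
Total weight = 7/33 + 5/48 = 167/528
P(X=0 | obs) = 7/33 / 167/528 = 112/167
P(X=1 | obs) = 5/48 / 167/528 = 55/167

P(X = 0 | obs) = 112/167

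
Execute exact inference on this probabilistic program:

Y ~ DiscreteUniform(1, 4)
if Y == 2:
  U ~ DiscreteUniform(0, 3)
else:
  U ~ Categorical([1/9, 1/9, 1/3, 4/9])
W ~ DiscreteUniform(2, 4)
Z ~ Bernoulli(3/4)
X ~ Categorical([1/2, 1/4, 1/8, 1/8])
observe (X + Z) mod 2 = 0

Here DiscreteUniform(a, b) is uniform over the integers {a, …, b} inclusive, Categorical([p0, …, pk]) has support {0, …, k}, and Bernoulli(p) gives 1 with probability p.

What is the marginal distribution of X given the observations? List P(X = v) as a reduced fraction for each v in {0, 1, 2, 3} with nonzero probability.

P(X=0) = 2/7, P(X=1) = 3/7, P(X=2) = 1/14, P(X=3) = 3/14

Enumerate traces; 192 have nonzero weight after conditioning:
  (Y=1, U=0, W=2, Z=0, X=0) weight 1/864
  (Y=1, U=0, W=2, Z=0, X=2) weight 1/3456
  (Y=1, U=0, W=2, Z=1, X=1) weight 1/576
  (Y=1, U=0, W=2, Z=1, X=3) weight 1/1152
  (Y=1, U=0, W=3, Z=0, X=0) weight 1/864
  (Y=1, U=0, W=3, Z=0, X=2) weight 1/3456
  (Y=1, U=0, W=3, Z=1, X=1) weight 1/576
  (Y=1, U=0, W=3, Z=1, X=3) weight 1/1152
  … 184 more
Group by X:
  weight(X=0) = 1/8
  weight(X=1) = 3/16
  weight(X=2) = 1/32
  weight(X=3) = 3/32
Total weight = 1/8 + 3/16 + 1/32 + 3/32 = 7/16
P(X=0 | obs) = 1/8 / 7/16 = 2/7
P(X=1 | obs) = 3/16 / 7/16 = 3/7
P(X=2 | obs) = 1/32 / 7/16 = 1/14
P(X=3 | obs) = 3/32 / 7/16 = 3/14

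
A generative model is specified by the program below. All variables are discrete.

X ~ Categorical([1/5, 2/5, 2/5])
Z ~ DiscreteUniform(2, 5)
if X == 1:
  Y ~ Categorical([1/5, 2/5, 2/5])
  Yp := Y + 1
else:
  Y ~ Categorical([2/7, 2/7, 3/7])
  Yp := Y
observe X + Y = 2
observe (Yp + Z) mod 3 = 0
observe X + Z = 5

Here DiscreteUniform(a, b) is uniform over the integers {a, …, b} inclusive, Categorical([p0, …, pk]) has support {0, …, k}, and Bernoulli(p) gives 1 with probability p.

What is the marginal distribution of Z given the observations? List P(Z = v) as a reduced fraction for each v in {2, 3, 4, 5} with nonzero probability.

Enumerate traces; 2 have nonzero weight after conditioning:
  (X=1, Z=4, Y=1) weight 1/25
  (X=2, Z=3, Y=0) weight 1/35
Group by Z:
  weight(Z=3) = 1/35
  weight(Z=4) = 1/25
Total weight = 1/35 + 1/25 = 12/175
P(Z=3 | obs) = 1/35 / 12/175 = 5/12
P(Z=4 | obs) = 1/25 / 12/175 = 7/12

P(Z=3) = 5/12, P(Z=4) = 7/12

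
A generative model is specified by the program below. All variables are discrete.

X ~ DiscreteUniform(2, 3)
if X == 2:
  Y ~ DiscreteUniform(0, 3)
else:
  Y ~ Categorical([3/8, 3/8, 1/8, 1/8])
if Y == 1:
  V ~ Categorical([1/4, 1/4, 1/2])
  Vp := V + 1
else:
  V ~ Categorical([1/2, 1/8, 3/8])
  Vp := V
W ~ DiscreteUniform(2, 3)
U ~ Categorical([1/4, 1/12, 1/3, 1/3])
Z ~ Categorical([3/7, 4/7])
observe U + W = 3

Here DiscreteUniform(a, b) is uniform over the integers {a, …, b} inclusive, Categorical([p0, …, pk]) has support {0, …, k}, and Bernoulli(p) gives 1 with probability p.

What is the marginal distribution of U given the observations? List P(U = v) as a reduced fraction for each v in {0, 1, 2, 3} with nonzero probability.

P(U=0) = 3/4, P(U=1) = 1/4

Enumerate traces; 96 have nonzero weight after conditioning:
  (X=2, Y=0, V=0, W=2, U=1, Z=0) weight 1/896
  (X=2, Y=0, V=0, W=2, U=1, Z=1) weight 1/672
  (X=2, Y=0, V=0, W=3, U=0, Z=0) weight 3/896
  (X=2, Y=0, V=0, W=3, U=0, Z=1) weight 1/224
  (X=2, Y=0, V=1, W=2, U=1, Z=0) weight 1/3584
  (X=2, Y=0, V=1, W=2, U=1, Z=1) weight 1/2688
  (X=2, Y=0, V=1, W=3, U=0, Z=0) weight 3/3584
  (X=2, Y=0, V=1, W=3, U=0, Z=1) weight 1/896
  … 88 more
Group by U:
  weight(U=0) = 1/8
  weight(U=1) = 1/24
Total weight = 1/8 + 1/24 = 1/6
P(U=0 | obs) = 1/8 / 1/6 = 3/4
P(U=1 | obs) = 1/24 / 1/6 = 1/4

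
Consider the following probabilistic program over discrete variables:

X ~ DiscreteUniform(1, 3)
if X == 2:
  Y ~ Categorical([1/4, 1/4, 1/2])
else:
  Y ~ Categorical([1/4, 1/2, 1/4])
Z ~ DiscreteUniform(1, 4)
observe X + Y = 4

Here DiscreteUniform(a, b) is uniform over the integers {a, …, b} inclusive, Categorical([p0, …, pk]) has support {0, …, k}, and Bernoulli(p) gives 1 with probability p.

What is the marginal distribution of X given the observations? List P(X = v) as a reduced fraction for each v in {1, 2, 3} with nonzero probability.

Enumerate traces; 8 have nonzero weight after conditioning:
  (X=2, Y=2, Z=1) weight 1/24
  (X=2, Y=2, Z=2) weight 1/24
  (X=2, Y=2, Z=3) weight 1/24
  (X=2, Y=2, Z=4) weight 1/24
  (X=3, Y=1, Z=1) weight 1/24
  (X=3, Y=1, Z=2) weight 1/24
  (X=3, Y=1, Z=3) weight 1/24
  (X=3, Y=1, Z=4) weight 1/24
Group by X:
  weight(X=2) = 1/6
  weight(X=3) = 1/6
Total weight = 1/6 + 1/6 = 1/3
P(X=2 | obs) = 1/6 / 1/3 = 1/2
P(X=3 | obs) = 1/6 / 1/3 = 1/2

P(X=2) = 1/2, P(X=3) = 1/2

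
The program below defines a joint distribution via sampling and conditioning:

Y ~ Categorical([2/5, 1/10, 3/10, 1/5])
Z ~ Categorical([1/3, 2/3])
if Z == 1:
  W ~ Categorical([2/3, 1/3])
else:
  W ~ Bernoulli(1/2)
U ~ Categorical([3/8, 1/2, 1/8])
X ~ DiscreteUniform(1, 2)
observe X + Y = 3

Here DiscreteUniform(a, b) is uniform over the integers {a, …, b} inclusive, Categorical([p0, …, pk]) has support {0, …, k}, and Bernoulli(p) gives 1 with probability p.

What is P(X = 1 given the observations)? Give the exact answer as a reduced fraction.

Enumerate traces; 24 have nonzero weight after conditioning:
  (Y=1, Z=0, W=0, U=0, X=2) weight 1/320
  (Y=1, Z=0, W=0, U=1, X=2) weight 1/240
  (Y=1, Z=0, W=0, U=2, X=2) weight 1/960
  (Y=1, Z=0, W=1, U=0, X=2) weight 1/320
  (Y=1, Z=0, W=1, U=1, X=2) weight 1/240
  (Y=1, Z=0, W=1, U=2, X=2) weight 1/960
  (Y=1, Z=1, W=0, U=0, X=2) weight 1/120
  (Y=1, Z=1, W=0, U=1, X=2) weight 1/90
  (Y=2, Z=0, W=0, U=0, X=1) weight 3/320
  … 15 more
Group by X:
  weight(X=1) = 3/20
  weight(X=2) = 1/20
Total weight = 3/20 + 1/20 = 1/5
P(X=1 | obs) = 3/20 / 1/5 = 3/4
P(X=2 | obs) = 1/20 / 1/5 = 1/4

P(X = 1 | obs) = 3/4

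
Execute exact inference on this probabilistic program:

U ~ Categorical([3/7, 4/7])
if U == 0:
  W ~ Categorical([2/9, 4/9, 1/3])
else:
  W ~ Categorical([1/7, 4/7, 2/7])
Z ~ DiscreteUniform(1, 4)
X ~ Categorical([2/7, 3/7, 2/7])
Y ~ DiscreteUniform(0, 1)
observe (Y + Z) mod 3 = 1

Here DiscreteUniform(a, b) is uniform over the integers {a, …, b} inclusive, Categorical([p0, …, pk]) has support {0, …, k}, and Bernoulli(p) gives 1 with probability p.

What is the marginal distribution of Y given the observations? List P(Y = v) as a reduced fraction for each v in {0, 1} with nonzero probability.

P(Y=0) = 2/3, P(Y=1) = 1/3

Enumerate traces; 54 have nonzero weight after conditioning:
  (U=0, W=0, Z=1, X=0, Y=0) weight 1/294
  (U=0, W=0, Z=1, X=1, Y=0) weight 1/196
  (U=0, W=0, Z=1, X=2, Y=0) weight 1/294
  (U=0, W=0, Z=3, X=0, Y=1) weight 1/294
  (U=0, W=0, Z=3, X=1, Y=1) weight 1/196
  (U=0, W=0, Z=3, X=2, Y=1) weight 1/294
  (U=0, W=0, Z=4, X=0, Y=0) weight 1/294
  (U=0, W=0, Z=4, X=1, Y=0) weight 1/196
  … 46 more
Group by Y:
  weight(Y=0) = 1/4
  weight(Y=1) = 1/8
Total weight = 1/4 + 1/8 = 3/8
P(Y=0 | obs) = 1/4 / 3/8 = 2/3
P(Y=1 | obs) = 1/8 / 3/8 = 1/3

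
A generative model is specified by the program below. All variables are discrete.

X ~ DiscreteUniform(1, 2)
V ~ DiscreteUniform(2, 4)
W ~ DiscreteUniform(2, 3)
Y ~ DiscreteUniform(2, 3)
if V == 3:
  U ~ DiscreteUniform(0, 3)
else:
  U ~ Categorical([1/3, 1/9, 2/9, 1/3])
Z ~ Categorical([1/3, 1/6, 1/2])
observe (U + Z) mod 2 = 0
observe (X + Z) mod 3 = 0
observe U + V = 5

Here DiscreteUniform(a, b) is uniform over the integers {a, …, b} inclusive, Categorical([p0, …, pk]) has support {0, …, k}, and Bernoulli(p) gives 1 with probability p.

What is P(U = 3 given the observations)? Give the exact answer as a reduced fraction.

Enumerate traces; 12 have nonzero weight after conditioning:
  (X=1, V=3, W=2, Y=2, U=2, Z=2) weight 1/192
  (X=1, V=3, W=2, Y=3, U=2, Z=2) weight 1/192
  (X=1, V=3, W=3, Y=2, U=2, Z=2) weight 1/192
  (X=1, V=3, W=3, Y=3, U=2, Z=2) weight 1/192
  (X=2, V=2, W=2, Y=2, U=3, Z=1) weight 1/432
  (X=2, V=2, W=2, Y=3, U=3, Z=1) weight 1/432
  (X=2, V=2, W=3, Y=2, U=3, Z=1) weight 1/432
  (X=2, V=2, W=3, Y=3, U=3, Z=1) weight 1/432
  (X=2, V=4, W=2, Y=2, U=1, Z=1) weight 1/1296
  … 3 more
Group by U:
  weight(U=1) = 1/324
  weight(U=2) = 1/48
  weight(U=3) = 1/108
Total weight = 1/324 + 1/48 + 1/108 = 43/1296
P(U=1 | obs) = 1/324 / 43/1296 = 4/43
P(U=2 | obs) = 1/48 / 43/1296 = 27/43
P(U=3 | obs) = 1/108 / 43/1296 = 12/43

P(U = 3 | obs) = 12/43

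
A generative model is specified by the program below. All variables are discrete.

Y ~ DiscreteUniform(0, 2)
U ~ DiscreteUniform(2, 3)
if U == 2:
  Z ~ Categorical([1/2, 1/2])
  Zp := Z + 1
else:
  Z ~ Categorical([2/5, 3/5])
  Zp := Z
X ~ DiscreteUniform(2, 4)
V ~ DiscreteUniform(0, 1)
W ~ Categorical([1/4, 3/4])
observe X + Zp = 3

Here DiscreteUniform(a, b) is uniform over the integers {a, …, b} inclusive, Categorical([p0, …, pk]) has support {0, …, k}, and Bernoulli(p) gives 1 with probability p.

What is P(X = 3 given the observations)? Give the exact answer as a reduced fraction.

P(X = 3 | obs) = 4/15

Enumerate traces; 36 have nonzero weight after conditioning:
  (Y=0, U=2, Z=0, X=2, V=0, W=0) weight 1/288
  (Y=0, U=2, Z=0, X=2, V=0, W=1) weight 1/96
  (Y=0, U=2, Z=0, X=2, V=1, W=0) weight 1/288
  (Y=0, U=2, Z=0, X=2, V=1, W=1) weight 1/96
  (Y=0, U=3, Z=0, X=3, V=0, W=0) weight 1/360
  (Y=0, U=3, Z=0, X=3, V=0, W=1) weight 1/120
  (Y=0, U=3, Z=0, X=3, V=1, W=0) weight 1/360
  (Y=0, U=3, Z=0, X=3, V=1, W=1) weight 1/120
  … 28 more
Group by X:
  weight(X=2) = 11/60
  weight(X=3) = 1/15
Total weight = 11/60 + 1/15 = 1/4
P(X=2 | obs) = 11/60 / 1/4 = 11/15
P(X=3 | obs) = 1/15 / 1/4 = 4/15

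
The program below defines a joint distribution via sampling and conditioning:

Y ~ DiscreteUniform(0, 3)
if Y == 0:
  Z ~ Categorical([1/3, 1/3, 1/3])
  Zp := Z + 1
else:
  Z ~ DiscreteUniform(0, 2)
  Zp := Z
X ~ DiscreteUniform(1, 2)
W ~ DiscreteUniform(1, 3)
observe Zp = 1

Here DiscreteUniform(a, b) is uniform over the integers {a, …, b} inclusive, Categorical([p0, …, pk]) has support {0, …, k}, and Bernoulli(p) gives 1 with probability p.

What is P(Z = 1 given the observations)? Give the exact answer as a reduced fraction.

P(Z = 1 | obs) = 3/4

Enumerate traces; 24 have nonzero weight after conditioning:
  (Y=0, Z=0, X=1, W=1) weight 1/72
  (Y=0, Z=0, X=1, W=2) weight 1/72
  (Y=0, Z=0, X=1, W=3) weight 1/72
  (Y=0, Z=0, X=2, W=1) weight 1/72
  (Y=0, Z=0, X=2, W=2) weight 1/72
  (Y=0, Z=0, X=2, W=3) weight 1/72
  (Y=1, Z=1, X=1, W=1) weight 1/72
  (Y=1, Z=1, X=1, W=2) weight 1/72
  … 16 more
Group by Z:
  weight(Z=0) = 1/12
  weight(Z=1) = 1/4
Total weight = 1/12 + 1/4 = 1/3
P(Z=0 | obs) = 1/12 / 1/3 = 1/4
P(Z=1 | obs) = 1/4 / 1/3 = 3/4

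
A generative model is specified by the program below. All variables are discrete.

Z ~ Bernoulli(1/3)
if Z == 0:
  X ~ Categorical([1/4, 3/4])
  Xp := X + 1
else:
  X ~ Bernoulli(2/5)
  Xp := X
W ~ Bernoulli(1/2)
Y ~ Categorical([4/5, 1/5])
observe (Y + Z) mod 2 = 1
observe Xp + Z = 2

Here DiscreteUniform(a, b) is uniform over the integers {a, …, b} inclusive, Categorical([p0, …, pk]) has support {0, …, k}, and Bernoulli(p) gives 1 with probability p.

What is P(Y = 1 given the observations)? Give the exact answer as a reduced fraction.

Enumerate traces; 4 have nonzero weight after conditioning:
  (Z=0, X=1, W=0, Y=1) weight 1/20
  (Z=0, X=1, W=1, Y=1) weight 1/20
  (Z=1, X=1, W=0, Y=0) weight 4/75
  (Z=1, X=1, W=1, Y=0) weight 4/75
Group by Y:
  weight(Y=0) = 8/75
  weight(Y=1) = 1/10
Total weight = 8/75 + 1/10 = 31/150
P(Y=0 | obs) = 8/75 / 31/150 = 16/31
P(Y=1 | obs) = 1/10 / 31/150 = 15/31

P(Y = 1 | obs) = 15/31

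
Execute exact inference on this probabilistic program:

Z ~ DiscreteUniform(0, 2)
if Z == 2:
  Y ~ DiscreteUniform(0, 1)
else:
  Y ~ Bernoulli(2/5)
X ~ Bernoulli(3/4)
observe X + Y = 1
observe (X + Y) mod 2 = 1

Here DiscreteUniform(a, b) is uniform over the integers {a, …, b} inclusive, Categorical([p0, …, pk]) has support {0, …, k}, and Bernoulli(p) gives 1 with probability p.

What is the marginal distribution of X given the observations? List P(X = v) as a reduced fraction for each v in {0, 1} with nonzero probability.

Enumerate traces; 6 have nonzero weight after conditioning:
  (Z=0, Y=0, X=1) weight 3/20
  (Z=0, Y=1, X=0) weight 1/30
  (Z=1, Y=0, X=1) weight 3/20
  (Z=1, Y=1, X=0) weight 1/30
  (Z=2, Y=0, X=1) weight 1/8
  (Z=2, Y=1, X=0) weight 1/24
Group by X:
  weight(X=0) = 13/120
  weight(X=1) = 17/40
Total weight = 13/120 + 17/40 = 8/15
P(X=0 | obs) = 13/120 / 8/15 = 13/64
P(X=1 | obs) = 17/40 / 8/15 = 51/64

P(X=0) = 13/64, P(X=1) = 51/64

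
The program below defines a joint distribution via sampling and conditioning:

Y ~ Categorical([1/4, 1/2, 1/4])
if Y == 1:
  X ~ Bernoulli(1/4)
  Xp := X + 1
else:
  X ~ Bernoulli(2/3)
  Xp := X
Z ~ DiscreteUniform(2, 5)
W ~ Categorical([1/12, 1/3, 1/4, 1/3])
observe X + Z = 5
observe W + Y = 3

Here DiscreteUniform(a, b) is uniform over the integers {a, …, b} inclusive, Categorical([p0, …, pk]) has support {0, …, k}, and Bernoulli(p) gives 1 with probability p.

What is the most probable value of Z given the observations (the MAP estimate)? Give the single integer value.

argmax_v P(Z = v | obs) = 5

Enumerate traces; 6 have nonzero weight after conditioning:
  (Y=0, X=0, Z=5, W=3) weight 1/144
  (Y=0, X=1, Z=4, W=3) weight 1/72
  (Y=1, X=0, Z=5, W=2) weight 3/128
  (Y=1, X=1, Z=4, W=2) weight 1/128
  (Y=2, X=0, Z=5, W=1) weight 1/144
  (Y=2, X=1, Z=4, W=1) weight 1/72
Group by Z:
  weight(Z=4) = 41/1152
  weight(Z=5) = 43/1152
Total weight = 41/1152 + 43/1152 = 7/96
P(Z=4 | obs) = 41/1152 / 7/96 = 41/84
P(Z=5 | obs) = 43/1152 / 7/96 = 43/84
argmax = 5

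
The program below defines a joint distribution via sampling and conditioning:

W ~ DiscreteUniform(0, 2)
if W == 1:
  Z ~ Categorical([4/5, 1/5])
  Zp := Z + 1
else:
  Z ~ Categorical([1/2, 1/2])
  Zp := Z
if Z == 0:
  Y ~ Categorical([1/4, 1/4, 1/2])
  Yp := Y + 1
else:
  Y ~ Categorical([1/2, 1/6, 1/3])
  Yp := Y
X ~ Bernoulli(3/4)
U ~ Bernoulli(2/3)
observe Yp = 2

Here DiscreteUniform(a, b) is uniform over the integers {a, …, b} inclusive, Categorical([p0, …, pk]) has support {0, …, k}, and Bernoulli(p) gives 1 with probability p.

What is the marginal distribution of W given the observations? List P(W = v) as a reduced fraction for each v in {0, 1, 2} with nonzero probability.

P(W=0) = 35/102, P(W=1) = 16/51, P(W=2) = 35/102

Enumerate traces; 24 have nonzero weight after conditioning:
  (W=0, Z=0, Y=1, X=0, U=0) weight 1/288
  (W=0, Z=0, Y=1, X=0, U=1) weight 1/144
  (W=0, Z=0, Y=1, X=1, U=0) weight 1/96
  (W=0, Z=0, Y=1, X=1, U=1) weight 1/48
  (W=0, Z=1, Y=2, X=0, U=0) weight 1/216
  (W=0, Z=1, Y=2, X=0, U=1) weight 1/108
  (W=0, Z=1, Y=2, X=1, U=0) weight 1/72
  (W=0, Z=1, Y=2, X=1, U=1) weight 1/36
  (W=1, Z=0, Y=1, X=0, U=0) weight 1/180
  (W=2, Z=0, Y=1, X=0, U=0) weight 1/288
  … 14 more
Group by W:
  weight(W=0) = 7/72
  weight(W=1) = 4/45
  weight(W=2) = 7/72
Total weight = 7/72 + 4/45 + 7/72 = 17/60
P(W=0 | obs) = 7/72 / 17/60 = 35/102
P(W=1 | obs) = 4/45 / 17/60 = 16/51
P(W=2 | obs) = 7/72 / 17/60 = 35/102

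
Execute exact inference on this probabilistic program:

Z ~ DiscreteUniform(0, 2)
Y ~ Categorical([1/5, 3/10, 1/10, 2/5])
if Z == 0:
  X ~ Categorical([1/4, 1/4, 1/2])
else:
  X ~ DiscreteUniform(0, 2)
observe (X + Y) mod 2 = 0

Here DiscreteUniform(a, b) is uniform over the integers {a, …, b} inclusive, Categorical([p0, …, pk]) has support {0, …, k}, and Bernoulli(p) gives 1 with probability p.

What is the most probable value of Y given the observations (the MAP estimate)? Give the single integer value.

Enumerate traces; 18 have nonzero weight after conditioning:
  (Z=0, Y=0, X=0) weight 1/60
  (Z=0, Y=0, X=2) weight 1/30
  (Z=0, Y=1, X=1) weight 1/40
  (Z=0, Y=2, X=0) weight 1/120
  (Z=0, Y=2, X=2) weight 1/60
  (Z=0, Y=3, X=1) weight 1/30
  (Z=1, Y=0, X=0) weight 1/45
  (Z=1, Y=0, X=2) weight 1/45
  … 10 more
Group by Y:
  weight(Y=0) = 5/36
  weight(Y=1) = 11/120
  weight(Y=2) = 5/72
  weight(Y=3) = 11/90
Total weight = 5/36 + 11/120 + 5/72 + 11/90 = 19/45
P(Y=0 | obs) = 5/36 / 19/45 = 25/76
P(Y=1 | obs) = 11/120 / 19/45 = 33/152
P(Y=2 | obs) = 5/72 / 19/45 = 25/152
P(Y=3 | obs) = 11/90 / 19/45 = 11/38
argmax = 0

argmax_v P(Y = v | obs) = 0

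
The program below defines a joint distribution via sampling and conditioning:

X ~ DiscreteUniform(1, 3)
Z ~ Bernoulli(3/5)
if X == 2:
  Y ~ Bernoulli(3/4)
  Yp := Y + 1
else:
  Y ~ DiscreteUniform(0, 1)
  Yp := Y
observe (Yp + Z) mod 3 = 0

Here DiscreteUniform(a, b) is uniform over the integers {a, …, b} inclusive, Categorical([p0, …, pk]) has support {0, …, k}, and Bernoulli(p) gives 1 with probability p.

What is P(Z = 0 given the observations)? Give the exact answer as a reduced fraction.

P(Z = 0 | obs) = 8/17

Enumerate traces; 3 have nonzero weight after conditioning:
  (X=1, Z=0, Y=0) weight 1/15
  (X=2, Z=1, Y=1) weight 3/20
  (X=3, Z=0, Y=0) weight 1/15
Group by Z:
  weight(Z=0) = 2/15
  weight(Z=1) = 3/20
Total weight = 2/15 + 3/20 = 17/60
P(Z=0 | obs) = 2/15 / 17/60 = 8/17
P(Z=1 | obs) = 3/20 / 17/60 = 9/17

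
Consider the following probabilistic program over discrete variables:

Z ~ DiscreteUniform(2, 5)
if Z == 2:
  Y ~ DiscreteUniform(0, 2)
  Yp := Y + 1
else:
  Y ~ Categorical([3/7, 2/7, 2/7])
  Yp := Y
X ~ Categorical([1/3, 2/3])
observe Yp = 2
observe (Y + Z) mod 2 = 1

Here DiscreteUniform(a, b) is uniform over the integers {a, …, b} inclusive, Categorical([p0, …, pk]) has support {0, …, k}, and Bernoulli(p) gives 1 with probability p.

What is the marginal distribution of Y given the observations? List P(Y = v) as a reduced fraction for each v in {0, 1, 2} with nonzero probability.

Enumerate traces; 6 have nonzero weight after conditioning:
  (Z=2, Y=1, X=0) weight 1/36
  (Z=2, Y=1, X=1) weight 1/18
  (Z=3, Y=2, X=0) weight 1/42
  (Z=3, Y=2, X=1) weight 1/21
  (Z=5, Y=2, X=0) weight 1/42
  (Z=5, Y=2, X=1) weight 1/21
Group by Y:
  weight(Y=1) = 1/12
  weight(Y=2) = 1/7
Total weight = 1/12 + 1/7 = 19/84
P(Y=1 | obs) = 1/12 / 19/84 = 7/19
P(Y=2 | obs) = 1/7 / 19/84 = 12/19

P(Y=1) = 7/19, P(Y=2) = 12/19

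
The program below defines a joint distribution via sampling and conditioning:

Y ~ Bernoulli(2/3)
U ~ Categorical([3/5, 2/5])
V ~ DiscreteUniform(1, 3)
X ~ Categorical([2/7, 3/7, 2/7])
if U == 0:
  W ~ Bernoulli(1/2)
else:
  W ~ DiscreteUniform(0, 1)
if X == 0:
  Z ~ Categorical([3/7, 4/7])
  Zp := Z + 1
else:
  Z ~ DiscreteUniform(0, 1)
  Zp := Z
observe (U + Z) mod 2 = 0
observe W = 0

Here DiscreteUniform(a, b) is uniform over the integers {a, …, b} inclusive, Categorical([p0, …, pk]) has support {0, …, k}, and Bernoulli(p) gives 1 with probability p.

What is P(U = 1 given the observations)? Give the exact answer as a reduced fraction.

Enumerate traces; 36 have nonzero weight after conditioning:
  (Y=0, U=0, V=1, X=0, W=0, Z=0) weight 1/245
  (Y=0, U=0, V=1, X=1, W=0, Z=0) weight 1/140
  (Y=0, U=0, V=1, X=2, W=0, Z=0) weight 1/210
  (Y=0, U=0, V=2, X=0, W=0, Z=0) weight 1/245
  (Y=0, U=0, V=2, X=1, W=0, Z=0) weight 1/140
  (Y=0, U=0, V=2, X=2, W=0, Z=0) weight 1/210
  (Y=0, U=0, V=3, X=0, W=0, Z=0) weight 1/245
  (Y=0, U=0, V=3, X=1, W=0, Z=0) weight 1/140
  (Y=0, U=1, V=1, X=0, W=0, Z=1) weight 8/2205
  … 27 more
Group by U:
  weight(U=0) = 141/980
  weight(U=1) = 51/490
Total weight = 141/980 + 51/490 = 243/980
P(U=0 | obs) = 141/980 / 243/980 = 47/81
P(U=1 | obs) = 51/490 / 243/980 = 34/81

P(U = 1 | obs) = 34/81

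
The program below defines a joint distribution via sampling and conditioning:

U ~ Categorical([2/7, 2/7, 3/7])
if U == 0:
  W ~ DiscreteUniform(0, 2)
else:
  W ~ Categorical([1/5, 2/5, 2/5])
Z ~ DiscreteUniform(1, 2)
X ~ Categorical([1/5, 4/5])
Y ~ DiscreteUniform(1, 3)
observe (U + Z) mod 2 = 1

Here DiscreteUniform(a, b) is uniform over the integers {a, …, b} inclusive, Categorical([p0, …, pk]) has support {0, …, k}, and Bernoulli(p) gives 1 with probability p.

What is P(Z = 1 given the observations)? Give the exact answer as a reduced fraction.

P(Z = 1 | obs) = 5/7

Enumerate traces; 54 have nonzero weight after conditioning:
  (U=0, W=0, Z=1, X=0, Y=1) weight 1/315
  (U=0, W=0, Z=1, X=0, Y=2) weight 1/315
  (U=0, W=0, Z=1, X=0, Y=3) weight 1/315
  (U=0, W=0, Z=1, X=1, Y=1) weight 4/315
  (U=0, W=0, Z=1, X=1, Y=2) weight 4/315
  (U=0, W=0, Z=1, X=1, Y=3) weight 4/315
  (U=0, W=1, Z=1, X=0, Y=1) weight 1/315
  (U=0, W=1, Z=1, X=0, Y=2) weight 1/315
  (U=1, W=0, Z=2, X=0, Y=1) weight 1/525
  … 45 more
Group by Z:
  weight(Z=1) = 5/14
  weight(Z=2) = 1/7
Total weight = 5/14 + 1/7 = 1/2
P(Z=1 | obs) = 5/14 / 1/2 = 5/7
P(Z=2 | obs) = 1/7 / 1/2 = 2/7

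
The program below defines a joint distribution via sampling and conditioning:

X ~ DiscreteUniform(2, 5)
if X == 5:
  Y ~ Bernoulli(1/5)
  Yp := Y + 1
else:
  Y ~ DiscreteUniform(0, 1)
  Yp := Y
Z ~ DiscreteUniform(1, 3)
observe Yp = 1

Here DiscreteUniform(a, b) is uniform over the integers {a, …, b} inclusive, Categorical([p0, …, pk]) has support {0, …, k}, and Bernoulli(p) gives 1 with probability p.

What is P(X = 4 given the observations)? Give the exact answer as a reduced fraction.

P(X = 4 | obs) = 5/23

Enumerate traces; 12 have nonzero weight after conditioning:
  (X=2, Y=1, Z=1) weight 1/24
  (X=2, Y=1, Z=2) weight 1/24
  (X=2, Y=1, Z=3) weight 1/24
  (X=3, Y=1, Z=1) weight 1/24
  (X=3, Y=1, Z=2) weight 1/24
  (X=3, Y=1, Z=3) weight 1/24
  (X=4, Y=1, Z=1) weight 1/24
  (X=4, Y=1, Z=2) weight 1/24
  (X=5, Y=0, Z=1) weight 1/15
  … 3 more
Group by X:
  weight(X=2) = 1/8
  weight(X=3) = 1/8
  weight(X=4) = 1/8
  weight(X=5) = 1/5
Total weight = 1/8 + 1/8 + 1/8 + 1/5 = 23/40
P(X=2 | obs) = 1/8 / 23/40 = 5/23
P(X=3 | obs) = 1/8 / 23/40 = 5/23
P(X=4 | obs) = 1/8 / 23/40 = 5/23
P(X=5 | obs) = 1/5 / 23/40 = 8/23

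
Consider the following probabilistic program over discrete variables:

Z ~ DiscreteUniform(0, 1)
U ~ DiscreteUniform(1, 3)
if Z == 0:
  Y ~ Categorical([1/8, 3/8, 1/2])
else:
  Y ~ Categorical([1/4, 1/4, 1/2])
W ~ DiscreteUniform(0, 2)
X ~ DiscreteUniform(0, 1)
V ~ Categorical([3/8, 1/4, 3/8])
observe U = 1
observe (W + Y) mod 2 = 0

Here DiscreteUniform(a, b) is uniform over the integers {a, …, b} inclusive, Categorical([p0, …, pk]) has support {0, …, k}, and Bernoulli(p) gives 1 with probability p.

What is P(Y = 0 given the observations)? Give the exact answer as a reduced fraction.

Enumerate traces; 60 have nonzero weight after conditioning:
  (Z=0, U=1, Y=0, W=0, X=0, V=0) weight 1/768
  (Z=0, U=1, Y=0, W=0, X=0, V=1) weight 1/1152
  (Z=0, U=1, Y=0, W=0, X=0, V=2) weight 1/768
  (Z=0, U=1, Y=0, W=0, X=1, V=0) weight 1/768
  (Z=0, U=1, Y=0, W=0, X=1, V=1) weight 1/1152
  (Z=0, U=1, Y=0, W=0, X=1, V=2) weight 1/768
  (Z=0, U=1, Y=0, W=2, X=0, V=0) weight 1/768
  (Z=0, U=1, Y=0, W=2, X=0, V=1) weight 1/1152
  (Z=0, U=1, Y=1, W=1, X=0, V=0) weight 1/256
  (Z=0, U=1, Y=2, W=0, X=0, V=0) weight 1/192
  … 50 more
Group by Y:
  weight(Y=0) = 1/24
  weight(Y=1) = 5/144
  weight(Y=2) = 1/9
Total weight = 1/24 + 5/144 + 1/9 = 3/16
P(Y=0 | obs) = 1/24 / 3/16 = 2/9
P(Y=1 | obs) = 5/144 / 3/16 = 5/27
P(Y=2 | obs) = 1/9 / 3/16 = 16/27

P(Y = 0 | obs) = 2/9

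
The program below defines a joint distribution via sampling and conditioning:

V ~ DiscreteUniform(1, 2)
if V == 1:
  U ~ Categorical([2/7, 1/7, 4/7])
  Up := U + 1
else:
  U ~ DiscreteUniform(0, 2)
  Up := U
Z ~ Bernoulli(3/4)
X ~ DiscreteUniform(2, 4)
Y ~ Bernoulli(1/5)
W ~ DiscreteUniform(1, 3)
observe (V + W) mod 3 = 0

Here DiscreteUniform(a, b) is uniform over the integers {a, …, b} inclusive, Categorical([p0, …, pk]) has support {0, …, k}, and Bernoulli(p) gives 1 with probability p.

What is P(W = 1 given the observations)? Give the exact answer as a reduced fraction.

P(W = 1 | obs) = 1/2

Enumerate traces; 72 have nonzero weight after conditioning:
  (V=1, U=0, Z=0, X=2, Y=0, W=2) weight 1/315
  (V=1, U=0, Z=0, X=2, Y=1, W=2) weight 1/1260
  (V=1, U=0, Z=0, X=3, Y=0, W=2) weight 1/315
  (V=1, U=0, Z=0, X=3, Y=1, W=2) weight 1/1260
  (V=1, U=0, Z=0, X=4, Y=0, W=2) weight 1/315
  (V=1, U=0, Z=0, X=4, Y=1, W=2) weight 1/1260
  (V=1, U=0, Z=1, X=2, Y=0, W=2) weight 1/105
  (V=1, U=0, Z=1, X=2, Y=1, W=2) weight 1/420
  (V=2, U=0, Z=0, X=2, Y=0, W=1) weight 1/270
  … 63 more
Group by W:
  weight(W=1) = 1/6
  weight(W=2) = 1/6
Total weight = 1/6 + 1/6 = 1/3
P(W=1 | obs) = 1/6 / 1/3 = 1/2
P(W=2 | obs) = 1/6 / 1/3 = 1/2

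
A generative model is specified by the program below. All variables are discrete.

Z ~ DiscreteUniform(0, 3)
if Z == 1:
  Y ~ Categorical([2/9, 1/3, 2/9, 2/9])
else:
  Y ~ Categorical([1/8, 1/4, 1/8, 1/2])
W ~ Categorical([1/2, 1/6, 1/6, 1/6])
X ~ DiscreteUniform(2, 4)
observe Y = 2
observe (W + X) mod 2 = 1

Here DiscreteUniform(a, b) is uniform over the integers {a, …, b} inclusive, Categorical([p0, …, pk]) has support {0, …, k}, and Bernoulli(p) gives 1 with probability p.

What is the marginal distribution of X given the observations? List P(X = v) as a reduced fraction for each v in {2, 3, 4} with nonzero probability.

P(X=2) = 1/4, P(X=3) = 1/2, P(X=4) = 1/4

Enumerate traces; 24 have nonzero weight after conditioning:
  (Z=0, Y=2, W=0, X=3) weight 1/192
  (Z=0, Y=2, W=1, X=2) weight 1/576
  (Z=0, Y=2, W=1, X=4) weight 1/576
  (Z=0, Y=2, W=2, X=3) weight 1/576
  (Z=0, Y=2, W=3, X=2) weight 1/576
  (Z=0, Y=2, W=3, X=4) weight 1/576
  (Z=1, Y=2, W=0, X=3) weight 1/108
  (Z=1, Y=2, W=1, X=2) weight 1/324
  … 16 more
Group by X:
  weight(X=2) = 43/2592
  weight(X=3) = 43/1296
  weight(X=4) = 43/2592
Total weight = 43/2592 + 43/1296 + 43/2592 = 43/648
P(X=2 | obs) = 43/2592 / 43/648 = 1/4
P(X=3 | obs) = 43/1296 / 43/648 = 1/2
P(X=4 | obs) = 43/2592 / 43/648 = 1/4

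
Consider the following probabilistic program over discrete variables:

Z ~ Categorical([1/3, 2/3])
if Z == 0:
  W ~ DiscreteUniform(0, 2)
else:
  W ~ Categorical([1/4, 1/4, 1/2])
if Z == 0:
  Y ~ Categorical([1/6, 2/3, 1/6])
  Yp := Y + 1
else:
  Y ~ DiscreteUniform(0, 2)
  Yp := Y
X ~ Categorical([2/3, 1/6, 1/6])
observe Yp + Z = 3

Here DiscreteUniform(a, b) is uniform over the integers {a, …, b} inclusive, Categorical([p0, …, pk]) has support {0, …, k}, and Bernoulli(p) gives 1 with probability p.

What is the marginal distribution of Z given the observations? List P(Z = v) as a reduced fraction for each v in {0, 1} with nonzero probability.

P(Z=0) = 1/5, P(Z=1) = 4/5

Enumerate traces; 18 have nonzero weight after conditioning:
  (Z=0, W=0, Y=2, X=0) weight 1/81
  (Z=0, W=0, Y=2, X=1) weight 1/324
  (Z=0, W=0, Y=2, X=2) weight 1/324
  (Z=0, W=1, Y=2, X=0) weight 1/81
  (Z=0, W=1, Y=2, X=1) weight 1/324
  (Z=0, W=1, Y=2, X=2) weight 1/324
  (Z=0, W=2, Y=2, X=0) weight 1/81
  (Z=0, W=2, Y=2, X=1) weight 1/324
  (Z=1, W=0, Y=2, X=0) weight 1/27
  … 9 more
Group by Z:
  weight(Z=0) = 1/18
  weight(Z=1) = 2/9
Total weight = 1/18 + 2/9 = 5/18
P(Z=0 | obs) = 1/18 / 5/18 = 1/5
P(Z=1 | obs) = 2/9 / 5/18 = 4/5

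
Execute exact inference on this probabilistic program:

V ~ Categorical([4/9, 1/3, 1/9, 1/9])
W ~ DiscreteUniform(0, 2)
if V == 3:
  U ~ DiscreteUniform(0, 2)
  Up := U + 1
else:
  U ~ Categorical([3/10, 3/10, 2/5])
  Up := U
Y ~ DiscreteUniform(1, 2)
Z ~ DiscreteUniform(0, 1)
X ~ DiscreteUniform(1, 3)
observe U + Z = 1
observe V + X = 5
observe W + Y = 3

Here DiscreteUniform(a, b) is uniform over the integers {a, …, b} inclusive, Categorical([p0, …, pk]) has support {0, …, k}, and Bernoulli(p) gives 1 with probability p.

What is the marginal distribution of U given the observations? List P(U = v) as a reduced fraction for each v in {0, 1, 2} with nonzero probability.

P(U=0) = 1/2, P(U=1) = 1/2

Enumerate traces; 8 have nonzero weight after conditioning:
  (V=2, W=1, U=0, Y=2, Z=1, X=3) weight 1/1080
  (V=2, W=1, U=1, Y=2, Z=0, X=3) weight 1/1080
  (V=2, W=2, U=0, Y=1, Z=1, X=3) weight 1/1080
  (V=2, W=2, U=1, Y=1, Z=0, X=3) weight 1/1080
  (V=3, W=1, U=0, Y=2, Z=1, X=2) weight 1/972
  (V=3, W=1, U=1, Y=2, Z=0, X=2) weight 1/972
  (V=3, W=2, U=0, Y=1, Z=1, X=2) weight 1/972
  (V=3, W=2, U=1, Y=1, Z=0, X=2) weight 1/972
Group by U:
  weight(U=0) = 19/4860
  weight(U=1) = 19/4860
Total weight = 19/4860 + 19/4860 = 19/2430
P(U=0 | obs) = 19/4860 / 19/2430 = 1/2
P(U=1 | obs) = 19/4860 / 19/2430 = 1/2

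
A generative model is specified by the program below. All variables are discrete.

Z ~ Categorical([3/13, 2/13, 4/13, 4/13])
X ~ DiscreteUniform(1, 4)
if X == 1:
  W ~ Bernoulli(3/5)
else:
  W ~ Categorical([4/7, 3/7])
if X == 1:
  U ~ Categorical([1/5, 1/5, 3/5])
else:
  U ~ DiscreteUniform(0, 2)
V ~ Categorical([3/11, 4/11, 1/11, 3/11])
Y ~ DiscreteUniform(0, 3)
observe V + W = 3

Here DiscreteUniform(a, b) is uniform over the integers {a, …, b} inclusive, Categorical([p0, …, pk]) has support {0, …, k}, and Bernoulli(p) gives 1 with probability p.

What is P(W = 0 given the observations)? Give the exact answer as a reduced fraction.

P(W = 0 | obs) = 37/48

Enumerate traces; 384 have nonzero weight after conditioning:
  (Z=0, X=1, W=0, U=0, V=3, Y=0) weight 9/28600
  (Z=0, X=1, W=0, U=0, V=3, Y=1) weight 9/28600
  (Z=0, X=1, W=0, U=0, V=3, Y=2) weight 9/28600
  (Z=0, X=1, W=0, U=0, V=3, Y=3) weight 9/28600
  (Z=0, X=1, W=0, U=1, V=3, Y=0) weight 9/28600
  (Z=0, X=1, W=0, U=1, V=3, Y=1) weight 9/28600
  (Z=0, X=1, W=0, U=1, V=3, Y=2) weight 9/28600
  (Z=0, X=1, W=0, U=1, V=3, Y=3) weight 9/28600
  (Z=0, X=1, W=1, U=0, V=2, Y=0) weight 9/57200
  … 375 more
Group by W:
  weight(W=0) = 111/770
  weight(W=1) = 3/70
Total weight = 111/770 + 3/70 = 72/385
P(W=0 | obs) = 111/770 / 72/385 = 37/48
P(W=1 | obs) = 3/70 / 72/385 = 11/48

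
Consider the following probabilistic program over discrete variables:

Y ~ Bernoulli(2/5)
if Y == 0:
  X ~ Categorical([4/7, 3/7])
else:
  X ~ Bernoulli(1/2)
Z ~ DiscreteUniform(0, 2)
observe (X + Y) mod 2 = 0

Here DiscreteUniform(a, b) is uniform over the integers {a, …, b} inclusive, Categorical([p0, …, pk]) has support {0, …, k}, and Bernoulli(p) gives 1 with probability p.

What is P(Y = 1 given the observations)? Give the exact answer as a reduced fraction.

P(Y = 1 | obs) = 7/19

Enumerate traces; 6 have nonzero weight after conditioning:
  (Y=0, X=0, Z=0) weight 4/35
  (Y=0, X=0, Z=1) weight 4/35
  (Y=0, X=0, Z=2) weight 4/35
  (Y=1, X=1, Z=0) weight 1/15
  (Y=1, X=1, Z=1) weight 1/15
  (Y=1, X=1, Z=2) weight 1/15
Group by Y:
  weight(Y=0) = 12/35
  weight(Y=1) = 1/5
Total weight = 12/35 + 1/5 = 19/35
P(Y=0 | obs) = 12/35 / 19/35 = 12/19
P(Y=1 | obs) = 1/5 / 19/35 = 7/19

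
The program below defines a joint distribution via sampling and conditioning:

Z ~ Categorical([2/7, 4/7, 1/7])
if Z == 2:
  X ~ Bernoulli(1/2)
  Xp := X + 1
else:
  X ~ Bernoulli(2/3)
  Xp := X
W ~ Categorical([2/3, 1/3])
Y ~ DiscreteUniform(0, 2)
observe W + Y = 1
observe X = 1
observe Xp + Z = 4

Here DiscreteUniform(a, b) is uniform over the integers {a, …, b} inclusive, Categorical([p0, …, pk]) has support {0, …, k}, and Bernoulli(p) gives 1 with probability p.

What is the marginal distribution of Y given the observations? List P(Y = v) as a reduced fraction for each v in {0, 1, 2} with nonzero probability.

P(Y=0) = 1/3, P(Y=1) = 2/3

Enumerate traces; 2 have nonzero weight after conditioning:
  (Z=2, X=1, W=0, Y=1) weight 1/63
  (Z=2, X=1, W=1, Y=0) weight 1/126
Group by Y:
  weight(Y=0) = 1/126
  weight(Y=1) = 1/63
Total weight = 1/126 + 1/63 = 1/42
P(Y=0 | obs) = 1/126 / 1/42 = 1/3
P(Y=1 | obs) = 1/63 / 1/42 = 2/3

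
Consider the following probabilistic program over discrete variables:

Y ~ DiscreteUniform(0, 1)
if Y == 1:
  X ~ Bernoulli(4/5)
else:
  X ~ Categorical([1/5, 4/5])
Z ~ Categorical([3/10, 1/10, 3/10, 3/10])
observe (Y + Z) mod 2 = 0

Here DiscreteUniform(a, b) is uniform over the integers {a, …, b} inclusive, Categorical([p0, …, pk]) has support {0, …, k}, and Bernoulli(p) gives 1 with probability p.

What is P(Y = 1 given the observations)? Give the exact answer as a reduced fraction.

Enumerate traces; 8 have nonzero weight after conditioning:
  (Y=0, X=0, Z=0) weight 3/100
  (Y=0, X=0, Z=2) weight 3/100
  (Y=0, X=1, Z=0) weight 3/25
  (Y=0, X=1, Z=2) weight 3/25
  (Y=1, X=0, Z=1) weight 1/100
  (Y=1, X=0, Z=3) weight 3/100
  (Y=1, X=1, Z=1) weight 1/25
  (Y=1, X=1, Z=3) weight 3/25
Group by Y:
  weight(Y=0) = 3/10
  weight(Y=1) = 1/5
Total weight = 3/10 + 1/5 = 1/2
P(Y=0 | obs) = 3/10 / 1/2 = 3/5
P(Y=1 | obs) = 1/5 / 1/2 = 2/5

P(Y = 1 | obs) = 2/5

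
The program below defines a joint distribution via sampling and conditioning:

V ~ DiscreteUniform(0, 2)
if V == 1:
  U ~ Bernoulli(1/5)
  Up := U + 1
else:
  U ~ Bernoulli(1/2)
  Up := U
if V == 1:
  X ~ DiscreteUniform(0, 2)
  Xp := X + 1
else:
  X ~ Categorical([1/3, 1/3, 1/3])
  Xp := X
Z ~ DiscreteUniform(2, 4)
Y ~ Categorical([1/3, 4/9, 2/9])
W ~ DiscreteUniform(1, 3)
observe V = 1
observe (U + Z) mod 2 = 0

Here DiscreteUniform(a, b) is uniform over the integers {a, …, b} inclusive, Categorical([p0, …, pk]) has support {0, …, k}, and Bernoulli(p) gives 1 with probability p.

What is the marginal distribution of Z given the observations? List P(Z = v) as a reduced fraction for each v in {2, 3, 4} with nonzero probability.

P(Z=2) = 4/9, P(Z=3) = 1/9, P(Z=4) = 4/9

Enumerate traces; 81 have nonzero weight after conditioning:
  (V=1, U=0, X=0, Z=2, Y=0, W=1) weight 4/1215
  (V=1, U=0, X=0, Z=2, Y=0, W=2) weight 4/1215
  (V=1, U=0, X=0, Z=2, Y=0, W=3) weight 4/1215
  (V=1, U=0, X=0, Z=2, Y=1, W=1) weight 16/3645
  (V=1, U=0, X=0, Z=2, Y=1, W=2) weight 16/3645
  (V=1, U=0, X=0, Z=2, Y=1, W=3) weight 16/3645
  (V=1, U=0, X=0, Z=2, Y=2, W=1) weight 8/3645
  (V=1, U=0, X=0, Z=2, Y=2, W=2) weight 8/3645
  (V=1, U=0, X=0, Z=4, Y=0, W=1) weight 4/1215
  (V=1, U=1, X=0, Z=3, Y=0, W=1) weight 1/1215
  … 71 more
Group by Z:
  weight(Z=2) = 4/45
  weight(Z=3) = 1/45
  weight(Z=4) = 4/45
Total weight = 4/45 + 1/45 + 4/45 = 1/5
P(Z=2 | obs) = 4/45 / 1/5 = 4/9
P(Z=3 | obs) = 1/45 / 1/5 = 1/9
P(Z=4 | obs) = 4/45 / 1/5 = 4/9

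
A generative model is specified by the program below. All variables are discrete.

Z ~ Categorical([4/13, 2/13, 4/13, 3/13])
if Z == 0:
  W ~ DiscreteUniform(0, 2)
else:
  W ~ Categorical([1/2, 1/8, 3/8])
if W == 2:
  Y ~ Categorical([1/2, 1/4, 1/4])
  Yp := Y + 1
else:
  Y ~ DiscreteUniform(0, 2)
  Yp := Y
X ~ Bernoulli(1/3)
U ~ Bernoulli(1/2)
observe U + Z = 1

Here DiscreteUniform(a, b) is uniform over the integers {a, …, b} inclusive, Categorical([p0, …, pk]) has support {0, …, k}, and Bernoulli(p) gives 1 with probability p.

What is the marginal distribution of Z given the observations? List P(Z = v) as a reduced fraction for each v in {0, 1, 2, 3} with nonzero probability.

P(Z=0) = 2/3, P(Z=1) = 1/3

Enumerate traces; 36 have nonzero weight after conditioning:
  (Z=0, W=0, Y=0, X=0, U=1) weight 4/351
  (Z=0, W=0, Y=0, X=1, U=1) weight 2/351
  (Z=0, W=0, Y=1, X=0, U=1) weight 4/351
  (Z=0, W=0, Y=1, X=1, U=1) weight 2/351
  (Z=0, W=0, Y=2, X=0, U=1) weight 4/351
  (Z=0, W=0, Y=2, X=1, U=1) weight 2/351
  (Z=0, W=1, Y=0, X=0, U=1) weight 4/351
  (Z=0, W=1, Y=0, X=1, U=1) weight 2/351
  (Z=1, W=0, Y=0, X=0, U=0) weight 1/117
  … 27 more
Group by Z:
  weight(Z=0) = 2/13
  weight(Z=1) = 1/13
Total weight = 2/13 + 1/13 = 3/13
P(Z=0 | obs) = 2/13 / 3/13 = 2/3
P(Z=1 | obs) = 1/13 / 3/13 = 1/3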